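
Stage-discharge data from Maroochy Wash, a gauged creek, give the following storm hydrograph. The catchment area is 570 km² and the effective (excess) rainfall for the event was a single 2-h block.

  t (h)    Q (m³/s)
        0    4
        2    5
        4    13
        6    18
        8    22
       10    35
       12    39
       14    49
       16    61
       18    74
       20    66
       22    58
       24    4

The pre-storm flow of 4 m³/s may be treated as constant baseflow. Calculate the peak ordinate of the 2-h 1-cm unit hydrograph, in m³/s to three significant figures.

Direct runoff: 0.0, 1.0, 9.0, 14.0, 18.0, 31.0, 35.0, 45.0, 57.0, 70.0, 62.0, 54.0, 0.0 m³/s; ΣQ_DR = 396.0 m³/s, peak = 70.0 m³/s.
Runoff depth d = ΣQ_DR·Δt / A = 396.0 × 7200 / (570 km²) = 5.002 mm.
The 1-cm UH is the DRH scaled by (10 mm)/d, so U_p = 70.0 × 10/5.002 = 140 m³/s.

U_p ≈ 140 m³/s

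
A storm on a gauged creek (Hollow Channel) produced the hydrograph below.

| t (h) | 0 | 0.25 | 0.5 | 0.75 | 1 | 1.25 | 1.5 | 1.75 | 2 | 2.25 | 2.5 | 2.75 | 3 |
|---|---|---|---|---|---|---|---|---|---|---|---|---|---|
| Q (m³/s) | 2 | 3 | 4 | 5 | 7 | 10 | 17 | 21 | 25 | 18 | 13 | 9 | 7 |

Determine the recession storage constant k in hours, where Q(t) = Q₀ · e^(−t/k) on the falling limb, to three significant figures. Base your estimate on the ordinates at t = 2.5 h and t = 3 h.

k ≈ 0.808 h

On the falling limb, Q drops from 13 to 7 m³/s between t = 2.5 h and t = 3 h (Δt = 0.5 h).
k = −Δt / ln(Q₂/Q₁) = −0.5 / ln(7/13) = 0.808 h.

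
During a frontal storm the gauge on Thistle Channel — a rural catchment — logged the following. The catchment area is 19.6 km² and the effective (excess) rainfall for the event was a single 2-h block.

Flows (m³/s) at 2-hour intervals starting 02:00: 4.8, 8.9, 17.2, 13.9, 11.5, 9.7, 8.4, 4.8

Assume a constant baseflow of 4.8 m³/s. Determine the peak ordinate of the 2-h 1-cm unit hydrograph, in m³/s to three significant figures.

U_p ≈ 8.27 m³/s

Direct runoff: 0.0, 4.1, 12.4, 9.1, 6.7, 4.9, 3.6, 0.0 m³/s; ΣQ_DR = 40.80 m³/s, peak = 12.4 m³/s.
Runoff depth d = ΣQ_DR·Δt / A = 40.80 × 7200 / (19.6 km²) = 14.99 mm.
The 1-cm UH is the DRH scaled by (10 mm)/d, so U_p = 12.4 × 10/14.99 = 8.27 m³/s.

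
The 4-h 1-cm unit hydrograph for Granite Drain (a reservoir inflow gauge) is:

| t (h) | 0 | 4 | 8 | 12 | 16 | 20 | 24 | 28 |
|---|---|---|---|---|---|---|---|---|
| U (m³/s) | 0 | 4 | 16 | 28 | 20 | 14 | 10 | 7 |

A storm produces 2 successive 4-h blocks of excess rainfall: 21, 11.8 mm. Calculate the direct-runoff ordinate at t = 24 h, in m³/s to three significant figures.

Q ≈ 37.5 m³/s

By discrete convolution, Q_j = Σ (P_i / 10 mm) · U_{j−i}.
At t = 24 h (j=6): Q = (21/10)·10 + (11.8/10)·14 = 37.5 m³/s.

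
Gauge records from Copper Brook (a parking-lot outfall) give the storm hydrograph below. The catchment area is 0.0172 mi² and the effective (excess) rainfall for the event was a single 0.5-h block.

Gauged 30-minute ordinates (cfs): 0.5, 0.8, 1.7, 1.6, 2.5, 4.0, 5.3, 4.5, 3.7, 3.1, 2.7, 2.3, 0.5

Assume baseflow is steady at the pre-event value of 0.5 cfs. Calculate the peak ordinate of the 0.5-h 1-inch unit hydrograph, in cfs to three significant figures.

Direct runoff: 0.0, 0.3, 1.2, 1.1, 2.0, 3.5, 4.8, 4.0, 3.2, 2.6, 2.2, 1.8, 0.0 cfs; ΣQ_DR = 26.70 cfs, peak = 4.8 cfs.
Runoff depth d = ΣQ_DR·Δt / A = 26.70 × 1800 / (0.0172 mi²) = 1.203 in.
The 1-inch UH is the DRH scaled by (1 in)/d, so U_p = 4.8 × 1/1.203 = 3.99 cfs.

U_p ≈ 3.99 cfs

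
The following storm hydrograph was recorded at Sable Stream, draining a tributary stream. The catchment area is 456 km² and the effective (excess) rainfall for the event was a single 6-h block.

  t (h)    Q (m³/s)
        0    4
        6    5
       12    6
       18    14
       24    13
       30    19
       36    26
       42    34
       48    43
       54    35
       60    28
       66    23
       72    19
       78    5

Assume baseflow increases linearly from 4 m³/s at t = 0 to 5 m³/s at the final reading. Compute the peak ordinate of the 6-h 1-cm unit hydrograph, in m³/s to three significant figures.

U_p ≈ 38.4 m³/s

Direct runoff: 0.00, 0.92, 1.85, 9.77, 8.69, 14.62, 21.54, 29.46, 38.38, 30.31, 23.23, 18.15, 14.08, 0.00 m³/s; ΣQ_DR = 211.0 m³/s, peak = 38.38 m³/s.
Runoff depth d = ΣQ_DR·Δt / A = 211.0 × 21600 / (456 km²) = 9.995 mm.
The 1-cm UH is the DRH scaled by (10 mm)/d, so U_p = 38.38 × 10/9.995 = 38.4 m³/s.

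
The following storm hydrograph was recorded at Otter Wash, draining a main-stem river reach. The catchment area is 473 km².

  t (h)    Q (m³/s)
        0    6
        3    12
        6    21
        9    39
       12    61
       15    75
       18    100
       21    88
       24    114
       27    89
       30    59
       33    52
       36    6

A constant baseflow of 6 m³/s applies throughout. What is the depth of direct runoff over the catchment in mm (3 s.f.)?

d ≈ 14.7 mm

Direct runoff: 0.0, 6.0, 15.0, 33.0, 55.0, 69.0, 94.0, 82.0, 108.0, 83.0, 53.0, 46.0, 0.0 m³/s; ΣQ_DR = 644.0 m³/s.
V = ΣQ_DR · Δt = 644.0 × 10800 s = 6.955 × 10^6 m³.
Over A = 473 km², depth = V / A = 14.7 mm.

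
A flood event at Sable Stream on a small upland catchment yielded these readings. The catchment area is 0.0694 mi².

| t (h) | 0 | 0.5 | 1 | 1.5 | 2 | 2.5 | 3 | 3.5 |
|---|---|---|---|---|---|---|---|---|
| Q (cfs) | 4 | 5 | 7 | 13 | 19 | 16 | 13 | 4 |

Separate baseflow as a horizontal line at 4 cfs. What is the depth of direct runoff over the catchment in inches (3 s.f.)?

Direct runoff: 0.0, 1.0, 3.0, 9.0, 15.0, 12.0, 9.0, 0.0 cfs; ΣQ_DR = 49.00 cfs.
V = ΣQ_DR · Δt = 49.00 × 1800 s = 88200 ft³.
Over A = 0.0694 mi², depth = V / A = 0.547 in.

d ≈ 0.547 in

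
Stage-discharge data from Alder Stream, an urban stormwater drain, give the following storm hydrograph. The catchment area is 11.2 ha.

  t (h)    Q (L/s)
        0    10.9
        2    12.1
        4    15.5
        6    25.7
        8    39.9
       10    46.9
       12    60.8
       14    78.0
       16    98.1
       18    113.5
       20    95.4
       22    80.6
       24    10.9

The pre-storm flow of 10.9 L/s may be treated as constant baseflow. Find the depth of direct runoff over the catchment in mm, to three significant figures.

d ≈ 35.1 mm

Direct runoff: 0.0, 1.2, 4.6, 14.8, 29.0, 36.0, 49.9, 67.1, 87.2, 102.6, 84.5, 69.7, 0.0 L/s; ΣQ_DR = 546.6 L/s.
V = ΣQ_DR · Δt = 546.6 × 7200 s = 3.936 × 10^6 L.
Over A = 11.2 ha, depth = V / A = 35.1 mm.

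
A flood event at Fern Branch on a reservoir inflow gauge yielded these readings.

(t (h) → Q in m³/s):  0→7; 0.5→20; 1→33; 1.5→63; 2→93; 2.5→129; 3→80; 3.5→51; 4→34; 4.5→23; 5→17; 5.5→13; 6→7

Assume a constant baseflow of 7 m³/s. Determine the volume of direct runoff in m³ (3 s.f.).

Direct-runoff ordinates (Q − Q_b): 0.0, 13.0, 26.0, 56.0, 86.0, 122.0, 73.0, 44.0, 27.0, 16.0, 10.0, 6.0, 0.0 m³/s.
ΣQ_DR = 479.0 m³/s.
With Δt = 0.5 h = 1800 s, V = ΣQ_DR · Δt = 479.0 × 1800 = 8.62 × 10^5 m³.

V ≈ 8.62 × 10^5 m³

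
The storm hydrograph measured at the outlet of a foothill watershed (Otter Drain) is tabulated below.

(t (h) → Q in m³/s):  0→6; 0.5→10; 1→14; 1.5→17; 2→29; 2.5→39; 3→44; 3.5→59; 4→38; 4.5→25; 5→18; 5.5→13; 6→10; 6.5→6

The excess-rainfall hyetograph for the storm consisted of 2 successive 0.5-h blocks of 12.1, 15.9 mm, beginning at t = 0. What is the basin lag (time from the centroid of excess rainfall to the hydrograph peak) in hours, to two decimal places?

Centroid of excess rainfall: t_c = Σ P_i·t̄_i / ΣP_i = 0.5339 h (block centres at 0.25, 0.75 h).
Hydrograph peak occurs at t = 3.5 h, so basin lag t_L = 3.5 − 0.5339 = 2.97 h.

t_L ≈ 2.97 h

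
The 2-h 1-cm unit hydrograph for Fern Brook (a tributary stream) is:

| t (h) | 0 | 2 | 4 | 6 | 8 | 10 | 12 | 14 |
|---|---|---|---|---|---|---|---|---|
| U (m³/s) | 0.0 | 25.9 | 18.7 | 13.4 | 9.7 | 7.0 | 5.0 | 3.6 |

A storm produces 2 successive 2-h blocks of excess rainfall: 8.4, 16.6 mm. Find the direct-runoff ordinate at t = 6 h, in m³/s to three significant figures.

Q ≈ 42.3 m³/s

By discrete convolution, Q_j = Σ (P_i / 10 mm) · U_{j−i}.
At t = 6 h (j=3): Q = (8.4/10)·13.4 + (16.6/10)·18.7 = 42.3 m³/s.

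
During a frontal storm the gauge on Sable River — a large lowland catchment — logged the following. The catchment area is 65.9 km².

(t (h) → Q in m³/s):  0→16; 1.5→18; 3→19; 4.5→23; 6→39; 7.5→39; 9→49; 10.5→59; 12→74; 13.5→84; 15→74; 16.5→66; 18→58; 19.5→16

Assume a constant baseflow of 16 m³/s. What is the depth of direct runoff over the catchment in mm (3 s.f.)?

d ≈ 33.6 mm

Direct runoff: 0.0, 2.0, 3.0, 7.0, 23.0, 23.0, 33.0, 43.0, 58.0, 68.0, 58.0, 50.0, 42.0, 0.0 m³/s; ΣQ_DR = 410.0 m³/s.
V = ΣQ_DR · Δt = 410.0 × 5400 s = 2.214 × 10^6 m³.
Over A = 65.9 km², depth = V / A = 33.6 mm.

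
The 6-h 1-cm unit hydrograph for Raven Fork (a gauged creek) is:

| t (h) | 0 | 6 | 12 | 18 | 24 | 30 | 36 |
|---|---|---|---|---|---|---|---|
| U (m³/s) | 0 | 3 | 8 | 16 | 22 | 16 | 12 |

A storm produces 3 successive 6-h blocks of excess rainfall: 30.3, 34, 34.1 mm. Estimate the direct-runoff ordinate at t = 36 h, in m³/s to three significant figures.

Q ≈ 166 m³/s

By discrete convolution, Q_j = Σ (P_i / 10 mm) · U_{j−i}.
At t = 36 h (j=6): Q = (30.3/10)·12 + (34/10)·16 + (34.1/10)·22 = 166 m³/s.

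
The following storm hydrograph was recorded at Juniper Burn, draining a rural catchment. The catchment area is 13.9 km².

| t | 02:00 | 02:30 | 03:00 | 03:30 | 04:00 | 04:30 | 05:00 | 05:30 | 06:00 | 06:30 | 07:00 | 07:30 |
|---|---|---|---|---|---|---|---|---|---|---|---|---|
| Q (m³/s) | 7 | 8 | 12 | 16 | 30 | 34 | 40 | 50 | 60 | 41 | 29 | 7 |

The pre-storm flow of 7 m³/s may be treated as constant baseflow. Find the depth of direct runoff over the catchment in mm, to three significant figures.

d ≈ 32.4 mm

Direct runoff: 0.0, 1.0, 5.0, 9.0, 23.0, 27.0, 33.0, 43.0, 53.0, 34.0, 22.0, 0.0 m³/s; ΣQ_DR = 250.0 m³/s.
V = ΣQ_DR · Δt = 250.0 × 1800 s = 4.500 × 10^5 m³.
Over A = 13.9 km², depth = V / A = 32.4 mm.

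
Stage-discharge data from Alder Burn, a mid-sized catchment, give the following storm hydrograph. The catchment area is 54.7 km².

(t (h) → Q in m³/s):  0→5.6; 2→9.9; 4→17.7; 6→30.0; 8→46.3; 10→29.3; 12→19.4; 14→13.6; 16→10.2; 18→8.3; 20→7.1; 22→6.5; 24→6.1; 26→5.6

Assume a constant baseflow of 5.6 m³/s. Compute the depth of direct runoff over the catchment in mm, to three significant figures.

d ≈ 18.1 mm

Direct runoff: 0.0, 4.3, 12.1, 24.4, 40.7, 23.7, 13.8, 8.0, 4.6, 2.7, 1.5, 0.9, 0.5, 0.0 m³/s; ΣQ_DR = 137.2 m³/s.
V = ΣQ_DR · Δt = 137.2 × 7200 s = 9.878 × 10^5 m³.
Over A = 54.7 km², depth = V / A = 18.1 mm.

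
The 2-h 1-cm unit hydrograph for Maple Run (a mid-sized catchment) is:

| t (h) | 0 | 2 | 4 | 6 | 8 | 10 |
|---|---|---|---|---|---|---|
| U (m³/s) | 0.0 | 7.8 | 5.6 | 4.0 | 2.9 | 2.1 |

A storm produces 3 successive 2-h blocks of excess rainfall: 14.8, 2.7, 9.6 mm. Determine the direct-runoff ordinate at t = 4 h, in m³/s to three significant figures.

Q ≈ 10.4 m³/s

By discrete convolution, Q_j = Σ (P_i / 10 mm) · U_{j−i}.
At t = 4 h (j=2): Q = (14.8/10)·5.6 + (2.7/10)·7.8 + (9.6/10)·0.0 = 10.4 m³/s.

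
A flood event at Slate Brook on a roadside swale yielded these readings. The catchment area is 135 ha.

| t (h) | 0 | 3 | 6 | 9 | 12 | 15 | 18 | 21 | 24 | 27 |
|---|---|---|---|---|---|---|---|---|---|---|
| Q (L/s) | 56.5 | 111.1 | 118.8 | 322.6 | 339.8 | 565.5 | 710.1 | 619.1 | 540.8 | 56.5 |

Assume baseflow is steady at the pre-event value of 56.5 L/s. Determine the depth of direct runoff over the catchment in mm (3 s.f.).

Direct runoff: 0.0, 54.6, 62.3, 266.1, 283.3, 509.0, 653.6, 562.6, 484.3, 0.0 L/s; ΣQ_DR = 2876 L/s.
V = ΣQ_DR · Δt = 2876 × 10800 s = 3.106 × 10^7 L.
Over A = 135 ha, depth = V / A = 23.0 mm.

d ≈ 23.0 mm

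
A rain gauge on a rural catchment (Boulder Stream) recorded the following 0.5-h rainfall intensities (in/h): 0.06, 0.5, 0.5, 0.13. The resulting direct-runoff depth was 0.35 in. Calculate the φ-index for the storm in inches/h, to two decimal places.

Only the 2 blocks with intensity above φ contribute runoff: 0.5, 0.5 in/h.
Σ(I−φ)·Δt = d  ⇒  (0.5+0.5 − 2φ)·0.5 = 0.35
φ = (1.000 − 0.35/0.5) / 2 = 0.15 in/h.

φ ≈ 0.15 in/h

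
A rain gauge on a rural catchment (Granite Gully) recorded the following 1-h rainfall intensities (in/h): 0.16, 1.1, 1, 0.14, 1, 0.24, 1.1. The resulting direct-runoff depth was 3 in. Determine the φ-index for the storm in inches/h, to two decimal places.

Only the 4 blocks with intensity above φ contribute runoff: 1.1, 1, 1, 1.1 in/h.
Σ(I−φ)·Δt = d  ⇒  (1.1+1+1+1.1 − 4φ)·1 = 3
φ = (4.200 − 3/1) / 4 = 0.30 in/h.

φ ≈ 0.30 in/h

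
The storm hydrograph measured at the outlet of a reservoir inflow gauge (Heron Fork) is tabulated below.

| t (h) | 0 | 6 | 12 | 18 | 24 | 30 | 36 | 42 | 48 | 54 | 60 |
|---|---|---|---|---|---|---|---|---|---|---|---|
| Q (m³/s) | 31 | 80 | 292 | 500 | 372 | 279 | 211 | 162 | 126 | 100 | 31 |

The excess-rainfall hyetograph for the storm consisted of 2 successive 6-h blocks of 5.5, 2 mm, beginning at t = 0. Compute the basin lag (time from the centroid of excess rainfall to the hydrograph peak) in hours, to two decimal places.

t_L ≈ 13.40 h

Centroid of excess rainfall: t_c = Σ P_i·t̄_i / ΣP_i = 4.6000 h (block centres at 3, 9 h).
Hydrograph peak occurs at t = 18 h, so basin lag t_L = 18 − 4.6000 = 13.40 h.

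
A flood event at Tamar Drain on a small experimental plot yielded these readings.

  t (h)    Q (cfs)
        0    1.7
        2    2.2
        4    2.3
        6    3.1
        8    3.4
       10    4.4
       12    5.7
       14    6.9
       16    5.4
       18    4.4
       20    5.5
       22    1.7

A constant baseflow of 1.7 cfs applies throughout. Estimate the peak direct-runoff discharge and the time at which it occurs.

Q_p = 5.2 cfs at t = 14 h

Subtracting baseflow gives direct-runoff ordinates: 0.0, 0.5, 0.6, 1.4, 1.7, 2.7, 4.0, 5.2, 3.7, 2.7, 3.8, 0.0 cfs.
The maximum is 5.2 cfs, occurring at the reading for t = 14 h.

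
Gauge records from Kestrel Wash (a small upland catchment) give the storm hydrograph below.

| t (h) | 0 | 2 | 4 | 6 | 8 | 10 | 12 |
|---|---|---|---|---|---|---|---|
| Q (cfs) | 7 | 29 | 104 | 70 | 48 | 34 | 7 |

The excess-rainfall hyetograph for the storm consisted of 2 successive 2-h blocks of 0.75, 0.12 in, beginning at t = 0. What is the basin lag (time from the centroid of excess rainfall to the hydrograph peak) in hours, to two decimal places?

Centroid of excess rainfall: t_c = Σ P_i·t̄_i / ΣP_i = 1.2759 h (block centres at 1, 3 h).
Hydrograph peak occurs at t = 4 h, so basin lag t_L = 4 − 1.2759 = 2.72 h.

t_L ≈ 2.72 h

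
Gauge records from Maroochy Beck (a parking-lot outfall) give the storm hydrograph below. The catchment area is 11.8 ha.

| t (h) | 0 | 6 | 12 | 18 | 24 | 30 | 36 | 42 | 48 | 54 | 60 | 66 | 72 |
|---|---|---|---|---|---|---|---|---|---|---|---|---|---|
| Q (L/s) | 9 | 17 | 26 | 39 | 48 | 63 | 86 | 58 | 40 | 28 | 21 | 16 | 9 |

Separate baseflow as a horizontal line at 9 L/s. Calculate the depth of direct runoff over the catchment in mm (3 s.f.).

d ≈ 62.8 mm

Direct runoff: 0.0, 8.0, 17.0, 30.0, 39.0, 54.0, 77.0, 49.0, 31.0, 19.0, 12.0, 7.0, 0.0 L/s; ΣQ_DR = 343.0 L/s.
V = ΣQ_DR · Δt = 343.0 × 21600 s = 7.409 × 10^6 L.
Over A = 11.8 ha, depth = V / A = 62.8 mm.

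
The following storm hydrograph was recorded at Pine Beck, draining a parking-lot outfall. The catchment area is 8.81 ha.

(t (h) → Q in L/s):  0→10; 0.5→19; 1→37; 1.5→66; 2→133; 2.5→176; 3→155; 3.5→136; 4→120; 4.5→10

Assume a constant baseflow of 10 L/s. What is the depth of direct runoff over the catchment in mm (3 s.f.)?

d ≈ 15.6 mm

Direct runoff: 0.0, 9.0, 27.0, 56.0, 123.0, 166.0, 145.0, 126.0, 110.0, 0.0 L/s; ΣQ_DR = 762.0 L/s.
V = ΣQ_DR · Δt = 762.0 × 1800 s = 1.372 × 10^6 L.
Over A = 8.81 ha, depth = V / A = 15.6 mm.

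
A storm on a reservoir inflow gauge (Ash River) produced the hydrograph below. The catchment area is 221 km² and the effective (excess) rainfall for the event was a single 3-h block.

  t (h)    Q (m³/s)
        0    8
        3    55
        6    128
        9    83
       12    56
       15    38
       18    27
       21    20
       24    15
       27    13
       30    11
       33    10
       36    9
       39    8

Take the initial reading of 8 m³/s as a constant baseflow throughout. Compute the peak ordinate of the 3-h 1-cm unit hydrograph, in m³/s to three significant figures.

Direct runoff: 0.0, 47.0, 120.0, 75.0, 48.0, 30.0, 19.0, 12.0, 7.0, 5.0, 3.0, 2.0, 1.0, 0.0 m³/s; ΣQ_DR = 369.0 m³/s, peak = 120.0 m³/s.
Runoff depth d = ΣQ_DR·Δt / A = 369.0 × 10800 / (221 km²) = 18.03 mm.
The 1-cm UH is the DRH scaled by (10 mm)/d, so U_p = 120.0 × 10/18.03 = 66.5 m³/s.

U_p ≈ 66.5 m³/s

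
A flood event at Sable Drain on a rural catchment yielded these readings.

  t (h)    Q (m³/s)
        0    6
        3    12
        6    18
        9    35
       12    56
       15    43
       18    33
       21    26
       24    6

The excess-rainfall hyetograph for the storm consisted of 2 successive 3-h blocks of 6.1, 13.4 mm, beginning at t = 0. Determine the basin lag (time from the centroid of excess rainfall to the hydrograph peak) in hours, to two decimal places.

Centroid of excess rainfall: t_c = Σ P_i·t̄_i / ΣP_i = 3.5615 h (block centres at 1.5, 4.5 h).
Hydrograph peak occurs at t = 12 h, so basin lag t_L = 12 − 3.5615 = 8.44 h.

t_L ≈ 8.44 h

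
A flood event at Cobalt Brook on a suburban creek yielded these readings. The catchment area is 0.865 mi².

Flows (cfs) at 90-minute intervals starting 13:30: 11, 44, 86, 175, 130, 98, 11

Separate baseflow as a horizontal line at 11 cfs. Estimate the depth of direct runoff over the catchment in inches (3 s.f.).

Direct runoff: 0.0, 33.0, 75.0, 164.0, 119.0, 87.0, 0.0 cfs; ΣQ_DR = 478.0 cfs.
V = ΣQ_DR · Δt = 478.0 × 5400 s = 2.581 × 10^6 ft³.
Over A = 0.865 mi², depth = V / A = 1.28 in.

d ≈ 1.28 in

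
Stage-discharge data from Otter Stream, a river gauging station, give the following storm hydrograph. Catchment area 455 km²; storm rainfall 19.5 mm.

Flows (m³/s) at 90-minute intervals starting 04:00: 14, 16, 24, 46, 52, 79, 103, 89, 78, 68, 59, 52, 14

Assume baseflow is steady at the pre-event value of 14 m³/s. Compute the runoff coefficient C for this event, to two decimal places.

ΣQ_DR = 512.0 m³/s; V = ΣQ_DR·Δt = 2.765 × 10^6 m³.
Runoff depth d = V / A = 6.076 mm.
C = d / P = 6.076 / 19.5 = 0.31.

C ≈ 0.31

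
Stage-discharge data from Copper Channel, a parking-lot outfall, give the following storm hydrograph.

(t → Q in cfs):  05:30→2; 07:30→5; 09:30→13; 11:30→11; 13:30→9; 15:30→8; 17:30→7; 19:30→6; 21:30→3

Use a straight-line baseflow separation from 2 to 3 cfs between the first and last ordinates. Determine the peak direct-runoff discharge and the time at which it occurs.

Q_p = 10.75 cfs at t = 09:30

Subtracting baseflow gives direct-runoff ordinates: 0.00, 2.88, 10.75, 8.62, 6.50, 5.38, 4.25, 3.12, 0.00 cfs.
The maximum is 10.75 cfs, occurring at the reading for t = 09:30.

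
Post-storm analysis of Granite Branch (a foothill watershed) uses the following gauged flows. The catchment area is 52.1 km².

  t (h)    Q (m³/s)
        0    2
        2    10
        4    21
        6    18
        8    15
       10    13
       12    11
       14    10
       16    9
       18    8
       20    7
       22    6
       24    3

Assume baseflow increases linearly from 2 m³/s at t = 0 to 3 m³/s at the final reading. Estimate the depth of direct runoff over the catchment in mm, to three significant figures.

d ≈ 13.9 mm

Direct runoff: 0.00, 7.92, 18.83, 15.75, 12.67, 10.58, 8.50, 7.42, 6.33, 5.25, 4.17, 3.08, 0.00 m³/s; ΣQ_DR = 100.5 m³/s.
V = ΣQ_DR · Δt = 100.5 × 7200 s = 7.236 × 10^5 m³.
Over A = 52.1 km², depth = V / A = 13.9 mm.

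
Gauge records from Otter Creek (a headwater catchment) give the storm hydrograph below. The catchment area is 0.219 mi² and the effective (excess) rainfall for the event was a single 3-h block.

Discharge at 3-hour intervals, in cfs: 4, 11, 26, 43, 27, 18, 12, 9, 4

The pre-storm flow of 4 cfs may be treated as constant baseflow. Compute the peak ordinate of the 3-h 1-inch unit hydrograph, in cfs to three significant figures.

U_p ≈ 15.6 cfs

Direct runoff: 0.0, 7.0, 22.0, 39.0, 23.0, 14.0, 8.0, 5.0, 0.0 cfs; ΣQ_DR = 118.0 cfs, peak = 39.0 cfs.
Runoff depth d = ΣQ_DR·Δt / A = 118.0 × 10800 / (0.219 mi²) = 2.505 in.
The 1-inch UH is the DRH scaled by (1 in)/d, so U_p = 39.0 × 1/2.505 = 15.6 cfs.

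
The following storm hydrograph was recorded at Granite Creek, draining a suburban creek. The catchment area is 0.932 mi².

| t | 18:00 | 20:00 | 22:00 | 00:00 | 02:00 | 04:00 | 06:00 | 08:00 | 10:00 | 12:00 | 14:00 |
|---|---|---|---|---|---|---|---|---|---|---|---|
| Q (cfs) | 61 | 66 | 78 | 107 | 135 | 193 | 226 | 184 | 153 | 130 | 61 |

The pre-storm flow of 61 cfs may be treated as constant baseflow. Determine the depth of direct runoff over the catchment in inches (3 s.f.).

d ≈ 2.40 in

Direct runoff: 0.0, 5.0, 17.0, 46.0, 74.0, 132.0, 165.0, 123.0, 92.0, 69.0, 0.0 cfs; ΣQ_DR = 723.0 cfs.
V = ΣQ_DR · Δt = 723.0 × 7200 s = 5.206 × 10^6 ft³.
Over A = 0.932 mi², depth = V / A = 2.40 in.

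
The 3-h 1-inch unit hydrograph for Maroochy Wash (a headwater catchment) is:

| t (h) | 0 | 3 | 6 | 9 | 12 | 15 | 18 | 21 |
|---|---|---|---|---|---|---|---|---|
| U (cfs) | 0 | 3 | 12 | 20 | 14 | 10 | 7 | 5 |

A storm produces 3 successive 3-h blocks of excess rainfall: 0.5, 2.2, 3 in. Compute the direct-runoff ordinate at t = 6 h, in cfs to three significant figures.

By discrete convolution, Q_j = Σ (P_i / 1 in) · U_{j−i}.
At t = 6 h (j=2): Q = (0.5/1)·12 + (2.2/1)·3 + (3/1)·0 = 12.6 cfs.

Q ≈ 12.6 cfs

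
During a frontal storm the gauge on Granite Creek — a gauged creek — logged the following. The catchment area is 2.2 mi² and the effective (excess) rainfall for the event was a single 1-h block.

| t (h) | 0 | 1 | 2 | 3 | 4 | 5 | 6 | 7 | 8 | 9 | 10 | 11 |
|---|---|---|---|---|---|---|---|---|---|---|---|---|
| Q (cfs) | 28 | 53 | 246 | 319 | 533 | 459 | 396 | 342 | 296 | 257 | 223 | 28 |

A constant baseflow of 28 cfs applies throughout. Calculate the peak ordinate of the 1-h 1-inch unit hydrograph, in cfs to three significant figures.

U_p ≈ 252 cfs

Direct runoff: 0.0, 25.0, 218.0, 291.0, 505.0, 431.0, 368.0, 314.0, 268.0, 229.0, 195.0, 0.0 cfs; ΣQ_DR = 2844 cfs, peak = 505.0 cfs.
Runoff depth d = ΣQ_DR·Δt / A = 2844 × 3600 / (2.2 mi²) = 2.003 in.
The 1-inch UH is the DRH scaled by (1 in)/d, so U_p = 505.0 × 1/2.003 = 252 cfs.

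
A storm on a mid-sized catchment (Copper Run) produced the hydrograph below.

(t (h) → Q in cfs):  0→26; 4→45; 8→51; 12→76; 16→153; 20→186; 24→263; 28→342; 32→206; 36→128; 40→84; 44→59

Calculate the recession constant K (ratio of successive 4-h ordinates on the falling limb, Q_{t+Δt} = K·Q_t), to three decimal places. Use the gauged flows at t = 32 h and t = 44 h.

K ≈ 0.659

Using the recession-limb readings at t = 32 h and t = 44 h: Q falls from 206 to 59 cfs over 3 intervals.
K = (Q₂/Q₁)^(1/3) = (59/206)^(1/3) = 0.659.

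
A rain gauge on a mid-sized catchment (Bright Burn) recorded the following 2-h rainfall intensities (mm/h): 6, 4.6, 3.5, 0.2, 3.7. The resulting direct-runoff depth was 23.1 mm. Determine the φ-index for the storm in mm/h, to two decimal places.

Only the 4 blocks with intensity above φ contribute runoff: 6, 4.6, 3.5, 3.7 mm/h.
Σ(I−φ)·Δt = d  ⇒  (6+4.6+3.5+3.7 − 4φ)·2 = 23.1
φ = (17.80 − 23.1/2) / 4 = 1.56 mm/h.

φ ≈ 1.56 mm/h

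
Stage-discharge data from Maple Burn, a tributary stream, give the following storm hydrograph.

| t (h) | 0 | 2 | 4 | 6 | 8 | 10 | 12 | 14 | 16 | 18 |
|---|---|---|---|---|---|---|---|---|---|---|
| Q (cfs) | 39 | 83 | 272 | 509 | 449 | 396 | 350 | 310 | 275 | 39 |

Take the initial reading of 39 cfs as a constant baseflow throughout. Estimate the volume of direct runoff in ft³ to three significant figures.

Direct-runoff ordinates (Q − Q_b): 0.0, 44.0, 233.0, 470.0, 410.0, 357.0, 311.0, 271.0, 236.0, 0.0 cfs.
ΣQ_DR = 2332 cfs.
With Δt = 2 h = 7200 s, V = ΣQ_DR · Δt = 2332 × 7200 = 1.68 × 10^7 ft³.

V ≈ 1.68 × 10^7 ft³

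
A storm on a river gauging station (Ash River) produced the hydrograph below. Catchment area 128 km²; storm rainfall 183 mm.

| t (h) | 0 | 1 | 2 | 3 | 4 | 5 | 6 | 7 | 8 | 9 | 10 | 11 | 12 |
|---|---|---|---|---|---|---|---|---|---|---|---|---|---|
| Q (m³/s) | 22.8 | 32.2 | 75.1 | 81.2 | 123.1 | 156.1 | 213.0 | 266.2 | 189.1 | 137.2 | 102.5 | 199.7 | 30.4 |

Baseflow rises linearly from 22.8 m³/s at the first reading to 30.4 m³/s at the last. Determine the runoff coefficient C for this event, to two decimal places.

ΣQ_DR = 1283 m³/s; V = ΣQ_DR·Δt = 4.618 × 10^6 m³.
Runoff depth d = V / A = 36.08 mm.
C = d / P = 36.08 / 183 = 0.20.

C ≈ 0.20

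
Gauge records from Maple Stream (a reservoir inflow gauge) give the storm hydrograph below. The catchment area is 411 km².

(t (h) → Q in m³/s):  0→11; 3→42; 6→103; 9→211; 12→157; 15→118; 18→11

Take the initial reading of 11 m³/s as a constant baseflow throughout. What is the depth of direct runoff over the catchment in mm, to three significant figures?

d ≈ 15.1 mm

Direct runoff: 0.0, 31.0, 92.0, 200.0, 146.0, 107.0, 0.0 m³/s; ΣQ_DR = 576.0 m³/s.
V = ΣQ_DR · Δt = 576.0 × 10800 s = 6.221 × 10^6 m³.
Over A = 411 km², depth = V / A = 15.1 mm.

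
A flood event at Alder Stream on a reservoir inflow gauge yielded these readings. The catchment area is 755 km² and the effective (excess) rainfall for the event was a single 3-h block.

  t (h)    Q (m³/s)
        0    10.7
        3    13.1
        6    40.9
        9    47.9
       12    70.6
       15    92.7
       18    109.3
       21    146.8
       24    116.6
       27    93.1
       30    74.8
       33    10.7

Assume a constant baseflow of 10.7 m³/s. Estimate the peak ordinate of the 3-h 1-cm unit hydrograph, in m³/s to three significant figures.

U_p ≈ 136 m³/s

Direct runoff: 0.0, 2.4, 30.2, 37.2, 59.9, 82.0, 98.6, 136.1, 105.9, 82.4, 64.1, 0.0 m³/s; ΣQ_DR = 698.8 m³/s, peak = 136.1 m³/s.
Runoff depth d = ΣQ_DR·Δt / A = 698.8 × 10800 / (755 km²) = 9.996 mm.
The 1-cm UH is the DRH scaled by (10 mm)/d, so U_p = 136.1 × 10/9.996 = 136 m³/s.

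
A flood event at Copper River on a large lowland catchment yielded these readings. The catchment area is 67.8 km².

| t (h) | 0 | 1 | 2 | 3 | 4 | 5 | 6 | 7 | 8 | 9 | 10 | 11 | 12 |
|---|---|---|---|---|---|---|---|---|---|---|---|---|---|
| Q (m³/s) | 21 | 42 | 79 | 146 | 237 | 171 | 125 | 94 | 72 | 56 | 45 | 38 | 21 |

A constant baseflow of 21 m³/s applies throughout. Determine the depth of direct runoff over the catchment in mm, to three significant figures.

Direct runoff: 0.0, 21.0, 58.0, 125.0, 216.0, 150.0, 104.0, 73.0, 51.0, 35.0, 24.0, 17.0, 0.0 m³/s; ΣQ_DR = 874.0 m³/s.
V = ΣQ_DR · Δt = 874.0 × 3600 s = 3.146 × 10^6 m³.
Over A = 67.8 km², depth = V / A = 46.4 mm.

d ≈ 46.4 mm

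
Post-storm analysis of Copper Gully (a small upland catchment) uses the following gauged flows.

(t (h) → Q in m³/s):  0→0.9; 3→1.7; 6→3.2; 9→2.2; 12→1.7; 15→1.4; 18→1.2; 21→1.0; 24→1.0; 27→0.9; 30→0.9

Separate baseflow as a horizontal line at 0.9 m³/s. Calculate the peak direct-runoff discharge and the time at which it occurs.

Q_p = 2.3 m³/s at t = 6 h

Subtracting baseflow gives direct-runoff ordinates: 0.0, 0.8, 2.3, 1.3, 0.8, 0.5, 0.3, 0.1, 0.1, 0.0, 0.0 m³/s.
The maximum is 2.3 m³/s, occurring at the reading for t = 6 h.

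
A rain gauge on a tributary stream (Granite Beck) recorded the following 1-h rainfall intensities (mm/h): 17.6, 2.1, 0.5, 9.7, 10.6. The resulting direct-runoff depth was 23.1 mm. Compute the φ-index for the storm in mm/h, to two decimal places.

Only the 3 blocks with intensity above φ contribute runoff: 17.6, 9.7, 10.6 mm/h.
Σ(I−φ)·Δt = d  ⇒  (17.6+9.7+10.6 − 3φ)·1 = 23.1
φ = (37.90 − 23.1/1) / 3 = 4.93 mm/h.

φ ≈ 4.93 mm/h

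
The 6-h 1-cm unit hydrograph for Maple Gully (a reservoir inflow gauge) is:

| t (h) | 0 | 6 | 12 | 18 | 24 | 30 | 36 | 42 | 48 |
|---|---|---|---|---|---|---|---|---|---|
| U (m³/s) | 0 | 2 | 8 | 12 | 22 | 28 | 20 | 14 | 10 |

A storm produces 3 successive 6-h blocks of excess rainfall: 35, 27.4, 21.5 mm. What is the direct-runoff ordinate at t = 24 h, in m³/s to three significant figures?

By discrete convolution, Q_j = Σ (P_i / 10 mm) · U_{j−i}.
At t = 24 h (j=4): Q = (35/10)·22 + (27.4/10)·12 + (21.5/10)·8 = 127 m³/s.

Q ≈ 127 m³/s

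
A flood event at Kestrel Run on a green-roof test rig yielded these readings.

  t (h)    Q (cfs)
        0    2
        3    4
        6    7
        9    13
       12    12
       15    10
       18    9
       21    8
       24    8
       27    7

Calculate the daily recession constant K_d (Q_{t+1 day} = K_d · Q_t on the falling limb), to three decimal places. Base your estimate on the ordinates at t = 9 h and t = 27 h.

Between t = 9 h and t = 27 h the flow falls from 13 to 7 cfs over 6×3 h = 18 h.
Per-interval ratio K = (7/13)^(1/6) = 0.9020; K_d = K^(24/3) = 0.438.

K_d ≈ 0.438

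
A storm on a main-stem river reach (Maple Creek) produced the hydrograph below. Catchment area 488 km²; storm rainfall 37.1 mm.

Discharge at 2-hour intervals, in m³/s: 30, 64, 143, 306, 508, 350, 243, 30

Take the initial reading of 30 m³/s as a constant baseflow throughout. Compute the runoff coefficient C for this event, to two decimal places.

C ≈ 0.57

ΣQ_DR = 1434 m³/s; V = ΣQ_DR·Δt = 1.032 × 10^7 m³.
Runoff depth d = V / A = 21.16 mm.
C = d / P = 21.16 / 37.1 = 0.57.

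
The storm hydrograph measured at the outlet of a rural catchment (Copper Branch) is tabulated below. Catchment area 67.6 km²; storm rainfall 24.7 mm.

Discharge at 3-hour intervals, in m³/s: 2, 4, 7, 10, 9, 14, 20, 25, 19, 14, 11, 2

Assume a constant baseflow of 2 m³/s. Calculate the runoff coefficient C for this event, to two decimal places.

ΣQ_DR = 113.0 m³/s; V = ΣQ_DR·Δt = 1.220 × 10^6 m³.
Runoff depth d = V / A = 18.05 mm.
C = d / P = 18.05 / 24.7 = 0.73.

C ≈ 0.73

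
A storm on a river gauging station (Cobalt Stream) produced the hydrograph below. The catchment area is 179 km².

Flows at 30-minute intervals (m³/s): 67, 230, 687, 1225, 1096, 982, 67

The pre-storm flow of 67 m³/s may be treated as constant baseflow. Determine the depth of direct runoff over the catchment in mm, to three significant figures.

Direct runoff: 0.0, 163.0, 620.0, 1158.0, 1029.0, 915.0, 0.0 m³/s; ΣQ_DR = 3885 m³/s.
V = ΣQ_DR · Δt = 3885 × 1800 s = 6.993 × 10^6 m³.
Over A = 179 km², depth = V / A = 39.1 mm.

d ≈ 39.1 mm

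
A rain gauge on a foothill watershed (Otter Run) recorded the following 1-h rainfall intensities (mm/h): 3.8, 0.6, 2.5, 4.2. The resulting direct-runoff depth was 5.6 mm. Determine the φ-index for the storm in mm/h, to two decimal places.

φ ≈ 1.63 mm/h

Only the 3 blocks with intensity above φ contribute runoff: 3.8, 2.5, 4.2 mm/h.
Σ(I−φ)·Δt = d  ⇒  (3.8+2.5+4.2 − 3φ)·1 = 5.6
φ = (10.50 − 5.6/1) / 3 = 1.63 mm/h.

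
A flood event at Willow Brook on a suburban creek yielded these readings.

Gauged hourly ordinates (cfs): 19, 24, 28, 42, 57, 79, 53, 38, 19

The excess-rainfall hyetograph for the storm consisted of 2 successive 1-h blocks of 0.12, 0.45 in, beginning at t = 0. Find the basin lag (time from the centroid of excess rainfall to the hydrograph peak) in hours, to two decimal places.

t_L ≈ 3.71 h

Centroid of excess rainfall: t_c = Σ P_i·t̄_i / ΣP_i = 1.2895 h (block centres at 0.5, 1.5 h).
Hydrograph peak occurs at t = 5 h, so basin lag t_L = 5 − 1.2895 = 3.71 h.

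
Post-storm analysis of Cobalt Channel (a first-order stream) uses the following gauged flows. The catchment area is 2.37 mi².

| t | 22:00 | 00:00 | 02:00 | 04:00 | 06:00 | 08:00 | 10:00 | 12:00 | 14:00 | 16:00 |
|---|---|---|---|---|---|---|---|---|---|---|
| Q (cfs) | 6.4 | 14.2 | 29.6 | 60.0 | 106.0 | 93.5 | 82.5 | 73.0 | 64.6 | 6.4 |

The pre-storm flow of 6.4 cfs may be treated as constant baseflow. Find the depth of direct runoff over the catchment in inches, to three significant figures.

Direct runoff: 0.0, 7.8, 23.2, 53.6, 99.6, 87.1, 76.1, 66.6, 58.2, 0.0 cfs; ΣQ_DR = 472.2 cfs.
V = ΣQ_DR · Δt = 472.2 × 7200 s = 3.400 × 10^6 ft³.
Over A = 2.37 mi², depth = V / A = 0.617 in.

d ≈ 0.617 in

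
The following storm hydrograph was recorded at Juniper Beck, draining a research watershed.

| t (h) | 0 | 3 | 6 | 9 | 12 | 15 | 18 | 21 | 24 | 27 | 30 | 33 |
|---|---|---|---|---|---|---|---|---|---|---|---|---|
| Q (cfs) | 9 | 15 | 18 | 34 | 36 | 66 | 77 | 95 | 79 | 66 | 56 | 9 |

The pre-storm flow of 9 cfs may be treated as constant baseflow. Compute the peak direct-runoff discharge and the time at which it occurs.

Q_p = 86.0 cfs at t = 21 h

Subtracting baseflow gives direct-runoff ordinates: 0.0, 6.0, 9.0, 25.0, 27.0, 57.0, 68.0, 86.0, 70.0, 57.0, 47.0, 0.0 cfs.
The maximum is 86.0 cfs, occurring at the reading for t = 21 h.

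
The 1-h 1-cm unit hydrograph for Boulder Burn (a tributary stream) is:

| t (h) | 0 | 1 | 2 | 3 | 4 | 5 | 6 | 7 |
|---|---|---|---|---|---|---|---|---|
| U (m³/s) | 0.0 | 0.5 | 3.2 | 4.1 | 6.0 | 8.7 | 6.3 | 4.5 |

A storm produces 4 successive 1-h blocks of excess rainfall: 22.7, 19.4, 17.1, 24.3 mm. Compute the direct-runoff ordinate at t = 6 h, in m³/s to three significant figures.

By discrete convolution, Q_j = Σ (P_i / 10 mm) · U_{j−i}.
At t = 6 h (j=6): Q = (22.7/10)·6.3 + (19.4/10)·8.7 + (17.1/10)·6.0 + (24.3/10)·4.1 = 51.4 m³/s.

Q ≈ 51.4 m³/s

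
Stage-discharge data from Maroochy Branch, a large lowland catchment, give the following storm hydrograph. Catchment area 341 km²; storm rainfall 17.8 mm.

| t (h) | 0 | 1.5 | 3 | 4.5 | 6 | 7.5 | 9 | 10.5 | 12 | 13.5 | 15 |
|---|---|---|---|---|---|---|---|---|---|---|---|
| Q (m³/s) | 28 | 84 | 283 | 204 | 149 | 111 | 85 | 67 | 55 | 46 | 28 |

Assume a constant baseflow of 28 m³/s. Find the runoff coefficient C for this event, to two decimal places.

C ≈ 0.74

ΣQ_DR = 832.0 m³/s; V = ΣQ_DR·Δt = 4.493 × 10^6 m³.
Runoff depth d = V / A = 13.18 mm.
C = d / P = 13.18 / 17.8 = 0.74.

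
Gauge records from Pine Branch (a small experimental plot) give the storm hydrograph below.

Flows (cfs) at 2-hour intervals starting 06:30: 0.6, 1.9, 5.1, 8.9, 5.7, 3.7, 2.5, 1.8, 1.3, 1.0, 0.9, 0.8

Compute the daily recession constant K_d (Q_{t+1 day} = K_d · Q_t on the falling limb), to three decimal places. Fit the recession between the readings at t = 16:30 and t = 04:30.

K_d ≈ 0.047

Between t = 16:30 and t = 04:30 the flow falls from 3.7 to 0.8 cfs over 6×2 h = 12 h.
Per-interval ratio K = (0.8/3.7)^(1/6) = 0.7747; K_d = K^(24/2) = 0.047.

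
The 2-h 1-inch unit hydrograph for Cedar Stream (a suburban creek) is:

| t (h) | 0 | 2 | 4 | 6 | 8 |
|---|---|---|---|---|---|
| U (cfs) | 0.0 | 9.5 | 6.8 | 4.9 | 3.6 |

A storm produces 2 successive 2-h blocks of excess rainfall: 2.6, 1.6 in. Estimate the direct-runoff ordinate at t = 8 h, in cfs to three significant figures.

Q ≈ 17.2 cfs

By discrete convolution, Q_j = Σ (P_i / 1 in) · U_{j−i}.
At t = 8 h (j=4): Q = (2.6/1)·3.6 + (1.6/1)·4.9 = 17.2 cfs.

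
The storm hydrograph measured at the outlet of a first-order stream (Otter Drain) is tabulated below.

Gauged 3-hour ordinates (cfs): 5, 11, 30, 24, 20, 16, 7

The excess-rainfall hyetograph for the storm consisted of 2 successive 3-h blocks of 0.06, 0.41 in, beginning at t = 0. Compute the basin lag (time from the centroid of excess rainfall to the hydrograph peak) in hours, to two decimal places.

Centroid of excess rainfall: t_c = Σ P_i·t̄_i / ΣP_i = 4.1170 h (block centres at 1.5, 4.5 h).
Hydrograph peak occurs at t = 6 h, so basin lag t_L = 6 − 4.1170 = 1.88 h.

t_L ≈ 1.88 h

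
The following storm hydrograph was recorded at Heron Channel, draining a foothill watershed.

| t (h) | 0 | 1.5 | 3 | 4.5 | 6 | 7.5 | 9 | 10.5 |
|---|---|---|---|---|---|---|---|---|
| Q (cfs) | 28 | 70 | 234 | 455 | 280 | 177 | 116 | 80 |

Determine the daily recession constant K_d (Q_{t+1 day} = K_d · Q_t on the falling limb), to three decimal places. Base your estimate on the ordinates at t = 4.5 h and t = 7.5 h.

K_d ≈ 0.001

Between t = 4.5 h and t = 7.5 h the flow falls from 455 to 177 cfs over 2×1.5 h = 3 h.
Per-interval ratio K = (177/455)^(1/2) = 0.6237; K_d = K^(24/1.5) = 0.001.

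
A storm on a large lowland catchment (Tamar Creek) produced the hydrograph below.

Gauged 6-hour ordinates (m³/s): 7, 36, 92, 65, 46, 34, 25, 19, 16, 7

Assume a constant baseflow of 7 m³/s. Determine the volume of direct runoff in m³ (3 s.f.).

V ≈ 5.98 × 10^6 m³

Direct-runoff ordinates (Q − Q_b): 0.0, 29.0, 85.0, 58.0, 39.0, 27.0, 18.0, 12.0, 9.0, 0.0 m³/s.
ΣQ_DR = 277.0 m³/s.
With Δt = 6 h = 21600 s, V = ΣQ_DR · Δt = 277.0 × 21600 = 5.98 × 10^6 m³.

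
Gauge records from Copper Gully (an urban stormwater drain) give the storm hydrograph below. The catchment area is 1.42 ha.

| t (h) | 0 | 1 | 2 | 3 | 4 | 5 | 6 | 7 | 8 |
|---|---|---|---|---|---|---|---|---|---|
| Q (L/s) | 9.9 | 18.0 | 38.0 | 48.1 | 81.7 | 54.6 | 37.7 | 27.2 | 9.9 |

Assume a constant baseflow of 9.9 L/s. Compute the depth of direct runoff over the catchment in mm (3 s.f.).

d ≈ 59.8 mm

Direct runoff: 0.0, 8.1, 28.1, 38.2, 71.8, 44.7, 27.8, 17.3, 0.0 L/s; ΣQ_DR = 236.0 L/s.
V = ΣQ_DR · Δt = 236.0 × 3600 s = 8.496 × 10^5 L.
Over A = 1.42 ha, depth = V / A = 59.8 mm.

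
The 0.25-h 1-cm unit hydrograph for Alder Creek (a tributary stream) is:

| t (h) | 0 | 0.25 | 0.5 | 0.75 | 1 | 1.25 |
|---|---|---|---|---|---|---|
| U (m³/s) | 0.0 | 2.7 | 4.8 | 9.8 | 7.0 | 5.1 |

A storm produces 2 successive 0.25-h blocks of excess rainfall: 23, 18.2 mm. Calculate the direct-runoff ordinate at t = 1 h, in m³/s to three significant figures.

Q ≈ 33.9 m³/s

By discrete convolution, Q_j = Σ (P_i / 10 mm) · U_{j−i}.
At t = 1 h (j=4): Q = (23/10)·7.0 + (18.2/10)·9.8 = 33.9 m³/s.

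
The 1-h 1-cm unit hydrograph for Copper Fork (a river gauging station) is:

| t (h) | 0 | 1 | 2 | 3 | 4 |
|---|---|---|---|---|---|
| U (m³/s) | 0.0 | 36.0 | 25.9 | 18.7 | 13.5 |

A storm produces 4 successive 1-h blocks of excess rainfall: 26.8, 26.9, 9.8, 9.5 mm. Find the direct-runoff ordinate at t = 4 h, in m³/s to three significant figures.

By discrete convolution, Q_j = Σ (P_i / 10 mm) · U_{j−i}.
At t = 4 h (j=4): Q = (26.8/10)·13.5 + (26.9/10)·18.7 + (9.8/10)·25.9 + (9.5/10)·36.0 = 146 m³/s.

Q ≈ 146 m³/s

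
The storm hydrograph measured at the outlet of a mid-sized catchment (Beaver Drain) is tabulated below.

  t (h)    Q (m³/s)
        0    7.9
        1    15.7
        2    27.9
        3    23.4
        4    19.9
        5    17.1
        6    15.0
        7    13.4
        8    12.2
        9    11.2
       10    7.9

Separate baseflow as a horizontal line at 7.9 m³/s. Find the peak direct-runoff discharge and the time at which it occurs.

Subtracting baseflow gives direct-runoff ordinates: 0.0, 7.8, 20.0, 15.5, 12.0, 9.2, 7.1, 5.5, 4.3, 3.3, 0.0 m³/s.
The maximum is 20.0 m³/s, occurring at the reading for t = 2 h.

Q_p = 20.0 m³/s at t = 2 h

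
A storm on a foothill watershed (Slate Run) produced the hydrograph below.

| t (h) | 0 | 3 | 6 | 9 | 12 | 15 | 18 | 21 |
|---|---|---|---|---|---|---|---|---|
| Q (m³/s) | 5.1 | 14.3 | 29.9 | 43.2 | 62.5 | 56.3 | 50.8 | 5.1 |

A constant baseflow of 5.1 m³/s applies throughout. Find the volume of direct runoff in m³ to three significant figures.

Direct-runoff ordinates (Q − Q_b): 0.0, 9.2, 24.8, 38.1, 57.4, 51.2, 45.7, 0.0 m³/s.
ΣQ_DR = 226.4 m³/s.
With Δt = 3 h = 10800 s, V = ΣQ_DR · Δt = 226.4 × 10800 = 2.45 × 10^6 m³.

V ≈ 2.45 × 10^6 m³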